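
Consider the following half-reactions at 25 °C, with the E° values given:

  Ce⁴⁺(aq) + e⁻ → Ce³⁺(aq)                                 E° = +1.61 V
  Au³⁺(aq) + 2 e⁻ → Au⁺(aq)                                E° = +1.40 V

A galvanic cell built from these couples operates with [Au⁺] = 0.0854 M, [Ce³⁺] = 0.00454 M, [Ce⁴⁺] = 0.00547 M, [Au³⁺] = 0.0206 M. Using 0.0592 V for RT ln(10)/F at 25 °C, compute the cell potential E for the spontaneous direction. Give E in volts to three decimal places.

Ce⁴⁺/Ce³⁺ is the cathode (higher E°), Au³⁺/Au⁺ the anode: E°cell = +1.61 − (+1.40) = +0.21 V, n = 2.
Overall: 2 Ce⁴⁺(aq) + Au⁺(aq) → 2 Ce³⁺(aq) + Au³⁺(aq)
Q = [Ce³⁺]^2·[Au³⁺] / ([Ce⁴⁺]^2·[Au⁺]); log Q = -0.779.
E = E° − (0.0592/n) log Q = +0.21 − (0.0592/2)(-0.779) = +0.233 V.

+0.233 V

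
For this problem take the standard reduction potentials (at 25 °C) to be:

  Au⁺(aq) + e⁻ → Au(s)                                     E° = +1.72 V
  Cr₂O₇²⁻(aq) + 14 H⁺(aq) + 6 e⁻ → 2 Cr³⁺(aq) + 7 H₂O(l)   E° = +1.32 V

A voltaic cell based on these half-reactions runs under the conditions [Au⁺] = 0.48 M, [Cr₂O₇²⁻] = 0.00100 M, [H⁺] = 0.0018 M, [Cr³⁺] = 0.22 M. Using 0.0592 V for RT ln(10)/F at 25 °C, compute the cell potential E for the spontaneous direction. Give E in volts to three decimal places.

+0.777 V

Au⁺/Au is the cathode (higher E°), Cr₂O₇²⁻/Cr³⁺ the anode: E°cell = +1.72 − (+1.32) = +0.40 V, n = 6.
Overall: 6 Au⁺(aq) + 2 Cr³⁺(aq) + 7 H₂O(l) → 6 Au(s) + Cr₂O₇²⁻(aq) + 14 H⁺(aq)
Q = [Cr₂O₇²⁻]·[H⁺]^14 / ([Au⁺]^6·[Cr³⁺]^2); log Q = -38.198.
E = E° − (0.0592/n) log Q = +0.40 − (0.0592/6)(-38.198) = +0.777 V.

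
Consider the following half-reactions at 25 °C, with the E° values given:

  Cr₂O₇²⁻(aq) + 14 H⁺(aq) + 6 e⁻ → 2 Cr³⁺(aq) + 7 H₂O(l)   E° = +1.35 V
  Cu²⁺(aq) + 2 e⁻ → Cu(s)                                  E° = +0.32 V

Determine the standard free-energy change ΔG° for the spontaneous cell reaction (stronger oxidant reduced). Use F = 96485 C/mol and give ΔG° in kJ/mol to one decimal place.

-596.3 kJ/mol

Cr₂O₇²⁻/Cr³⁺ (E° = +1.35 V) is the cathode; Cu²⁺/Cu (E° = +0.32 V) is the anode, so E°cell = +1.03 V.
Balancing electrons gives n = 6 (lcm of 6 and 2).
ΔG° = −nFE° = −(6)(96485)(+1.03) = -596,277 J = -596.3 kJ/mol.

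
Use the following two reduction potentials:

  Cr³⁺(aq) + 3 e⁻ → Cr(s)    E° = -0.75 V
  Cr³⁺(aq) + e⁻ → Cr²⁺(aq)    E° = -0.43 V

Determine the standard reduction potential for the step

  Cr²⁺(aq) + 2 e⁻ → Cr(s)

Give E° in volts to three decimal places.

Sequential free energies add, so n₃E°₃ = n₁E°₁ + n₂E°₂.
With n₃ = 3, and the known step contributing 1×(-0.43) V, the unknown satisfies 2·E° = 3×(-0.75) − 1×(-0.43) = -1.820.
E° = -1.820 / 2 = -0.910 V.

-0.910 V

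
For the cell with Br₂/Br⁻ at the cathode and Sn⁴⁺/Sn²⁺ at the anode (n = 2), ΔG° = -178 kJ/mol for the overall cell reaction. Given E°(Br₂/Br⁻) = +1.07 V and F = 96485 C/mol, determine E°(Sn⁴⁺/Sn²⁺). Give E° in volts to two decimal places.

+0.15 V

E°cell = −ΔG°/(nF) = −(-178×10³)/((2)(96485)) = +0.922 V.
Since Br₂/Br⁻ is the cathode and Sn⁴⁺/Sn²⁺ the anode, E°cell = E°(Br₂/Br⁻) − E°(Sn⁴⁺/Sn²⁺).
So E°(Sn⁴⁺/Sn²⁺) = E°(Br₂/Br⁻) − E°cell = (+1.07) − (+0.922) = +0.15 V.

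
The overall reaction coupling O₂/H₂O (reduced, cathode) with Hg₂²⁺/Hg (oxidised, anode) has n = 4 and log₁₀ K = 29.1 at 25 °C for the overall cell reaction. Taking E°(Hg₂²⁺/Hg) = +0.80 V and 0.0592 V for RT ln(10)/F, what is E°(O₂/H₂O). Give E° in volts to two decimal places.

+1.23 V

E°cell = (0.0592/n)·log K = (0.0592/4)(29.1) = +0.431 V.
Since O₂/H₂O is the cathode and Hg₂²⁺/Hg the anode, E°cell = E°(O₂/H₂O) − E°(Hg₂²⁺/Hg).
So E°(O₂/H₂O) = E°cell + E°(Hg₂²⁺/Hg) = +0.431 + (+0.80) = +1.23 V.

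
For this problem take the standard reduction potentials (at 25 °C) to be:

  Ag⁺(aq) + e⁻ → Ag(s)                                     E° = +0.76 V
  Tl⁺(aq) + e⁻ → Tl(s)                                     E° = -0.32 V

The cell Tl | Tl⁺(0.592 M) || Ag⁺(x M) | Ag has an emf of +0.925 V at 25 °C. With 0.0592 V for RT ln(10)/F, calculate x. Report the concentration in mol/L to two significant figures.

0.0014 M

Ag⁺/Ag is the cathode, Tl⁺/Tl the anode: E°cell = +1.08 V, n = 1.
Overall reaction: Ag⁺(aq) + Tl(s) → Ag(s) + Tl⁺(aq); Q = [Tl⁺]^1/[Ag⁺]^1.
From E = E° − (0.0592/n) log Q: log Q = (E° − E)·n/0.0592 = (+1.08 − (+0.925))·1/0.0592 = 2.6182.
So 1·log[Ag⁺] = 1·log(0.592) − log Q = -0.2277 − (2.6182) = -2.8459; [Ag⁺] = 10^(-2.8459) ≈ 0.0014 M.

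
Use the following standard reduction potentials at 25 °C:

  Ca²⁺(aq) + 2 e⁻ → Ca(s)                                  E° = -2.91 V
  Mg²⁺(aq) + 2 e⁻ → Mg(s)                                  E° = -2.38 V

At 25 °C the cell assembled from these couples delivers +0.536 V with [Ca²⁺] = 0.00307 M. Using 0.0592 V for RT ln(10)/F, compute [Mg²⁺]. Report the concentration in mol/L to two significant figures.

0.0049 M

Mg²⁺/Mg is the cathode, Ca²⁺/Ca the anode: E°cell = +0.53 V, n = 2.
Overall reaction: Mg²⁺(aq) + Ca(s) → Mg(s) + Ca²⁺(aq); Q = [Ca²⁺]^1/[Mg²⁺]^1.
From E = E° − (0.0592/n) log Q: log Q = (E° − E)·n/0.0592 = (+0.53 − (+0.536))·2/0.0592 = -0.2027.
So 1·log[Mg²⁺] = 1·log(0.00307) − log Q = -2.5129 − (-0.2027) = -2.3102; [Mg²⁺] = 10^(-2.3102) ≈ 0.0049 M.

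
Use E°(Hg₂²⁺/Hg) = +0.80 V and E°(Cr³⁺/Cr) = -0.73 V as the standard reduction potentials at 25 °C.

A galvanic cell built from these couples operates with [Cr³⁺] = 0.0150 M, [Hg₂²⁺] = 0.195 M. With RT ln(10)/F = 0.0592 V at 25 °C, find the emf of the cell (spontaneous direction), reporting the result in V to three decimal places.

+1.545 V

Hg₂²⁺/Hg is the cathode (higher E°), Cr³⁺/Cr the anode: E°cell = +0.80 − (-0.73) = +1.53 V, n = 6.
Overall: 3 Hg₂²⁺(aq) + 2 Cr(s) → 6 Hg(l) + 2 Cr³⁺(aq)
Q = [Cr³⁺]^2 / ([Hg₂²⁺]^3); log Q = -1.518.
E = E° − (0.0592/n) log Q = +1.53 − (0.0592/6)(-1.518) = +1.545 V.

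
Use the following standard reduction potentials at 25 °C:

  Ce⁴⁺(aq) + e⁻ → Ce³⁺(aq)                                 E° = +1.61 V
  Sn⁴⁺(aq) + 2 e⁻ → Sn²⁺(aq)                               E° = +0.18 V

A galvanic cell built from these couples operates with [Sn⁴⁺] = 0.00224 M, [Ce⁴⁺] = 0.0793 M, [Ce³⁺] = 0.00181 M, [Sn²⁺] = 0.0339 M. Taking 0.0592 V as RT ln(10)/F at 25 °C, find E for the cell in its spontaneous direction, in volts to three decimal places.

Ce⁴⁺/Ce³⁺ is the cathode (higher E°), Sn⁴⁺/Sn²⁺ the anode: E°cell = +1.61 − (+0.18) = +1.43 V, n = 2.
Overall: 2 Ce⁴⁺(aq) + Sn²⁺(aq) → 2 Ce³⁺(aq) + Sn⁴⁺(aq)
Q = [Ce³⁺]^2·[Sn⁴⁺] / ([Ce⁴⁺]^2·[Sn²⁺]); log Q = -4.463.
E = E° − (0.0592/n) log Q = +1.43 − (0.0592/2)(-4.463) = +1.562 V.

+1.562 V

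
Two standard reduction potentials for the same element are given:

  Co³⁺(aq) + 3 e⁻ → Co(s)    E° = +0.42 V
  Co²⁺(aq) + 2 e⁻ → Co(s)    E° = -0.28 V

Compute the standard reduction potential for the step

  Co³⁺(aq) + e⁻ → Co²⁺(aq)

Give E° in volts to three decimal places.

+1.820 V

Sequential free energies add, so n₃E°₃ = n₁E°₁ + n₂E°₂.
With n₃ = 3, and the known step contributing 2×(-0.28) V, the unknown satisfies 1·E° = 3×(+0.42) − 2×(-0.28) = +1.820.
E° = +1.820 / 1 = +1.820 V.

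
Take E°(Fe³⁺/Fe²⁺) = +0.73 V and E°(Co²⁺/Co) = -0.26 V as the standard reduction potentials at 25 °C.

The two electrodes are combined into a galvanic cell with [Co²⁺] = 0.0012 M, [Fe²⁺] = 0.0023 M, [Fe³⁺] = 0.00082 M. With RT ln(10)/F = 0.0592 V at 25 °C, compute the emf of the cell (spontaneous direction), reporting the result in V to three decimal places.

+1.050 V

Fe³⁺/Fe²⁺ is the cathode (higher E°), Co²⁺/Co the anode: E°cell = +0.73 − (-0.26) = +0.99 V, n = 2.
Overall: 2 Fe³⁺(aq) + Co(s) → 2 Fe²⁺(aq) + Co²⁺(aq)
Q = [Fe²⁺]^2·[Co²⁺] / ([Fe³⁺]^2); log Q = -2.025.
E = E° − (0.0592/n) log Q = +0.99 − (0.0592/2)(-2.025) = +1.050 V.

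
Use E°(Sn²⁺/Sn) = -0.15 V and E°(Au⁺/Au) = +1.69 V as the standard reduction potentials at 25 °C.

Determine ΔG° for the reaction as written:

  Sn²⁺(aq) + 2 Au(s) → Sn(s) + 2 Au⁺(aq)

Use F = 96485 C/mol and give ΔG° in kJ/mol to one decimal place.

As written, Sn²⁺/Sn is reduced (cathode) and Au⁺/Au is oxidised (anode), so E°cell = (-0.15) − (+1.69) = -1.84 V.
Balancing electrons gives n = 2.
ΔG° = −nFE° = −(2)(96485)(-1.84) = 355,065 J = +355.1 kJ/mol.

+355.1 kJ/mol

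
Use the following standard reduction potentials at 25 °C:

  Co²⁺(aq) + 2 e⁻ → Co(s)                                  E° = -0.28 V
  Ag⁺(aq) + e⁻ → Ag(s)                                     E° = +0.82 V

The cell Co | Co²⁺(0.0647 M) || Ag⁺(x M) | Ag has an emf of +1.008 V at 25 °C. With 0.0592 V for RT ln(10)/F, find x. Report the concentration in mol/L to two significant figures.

0.0071 M

Ag⁺/Ag is the cathode, Co²⁺/Co the anode: E°cell = +1.10 V, n = 2.
Overall reaction: 2 Ag⁺(aq) + Co(s) → 2 Ag(s) + Co²⁺(aq); Q = [Co²⁺]^1/[Ag⁺]^2.
From E = E° − (0.0592/n) log Q: log Q = (E° − E)·n/0.0592 = (+1.10 − (+1.008))·2/0.0592 = 3.1081.
So 2·log[Ag⁺] = 1·log(0.0647) − log Q = -1.1891 − (3.1081) = -4.2972; log[Ag⁺] = -4.2972 / 2 = -2.1486; [Ag⁺] = 10^(-2.1486) ≈ 0.0071 M.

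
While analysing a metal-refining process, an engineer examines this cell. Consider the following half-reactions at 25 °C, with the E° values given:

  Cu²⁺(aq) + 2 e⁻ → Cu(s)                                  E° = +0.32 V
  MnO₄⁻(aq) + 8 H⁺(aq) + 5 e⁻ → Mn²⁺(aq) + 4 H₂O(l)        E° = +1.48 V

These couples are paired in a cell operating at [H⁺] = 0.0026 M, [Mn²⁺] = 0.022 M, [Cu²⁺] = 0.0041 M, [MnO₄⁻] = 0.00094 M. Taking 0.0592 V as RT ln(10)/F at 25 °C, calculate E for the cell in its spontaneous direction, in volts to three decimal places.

MnO₄⁻/Mn²⁺ is the cathode (higher E°), Cu²⁺/Cu the anode: E°cell = +1.48 − (+0.32) = +1.16 V, n = 10.
Overall: 2 MnO₄⁻(aq) + 16 H⁺(aq) + 5 Cu(s) → 2 Mn²⁺(aq) + 8 H₂O(l) + 5 Cu²⁺(aq)
Q = [Mn²⁺]^2·[Cu²⁺]^5 / ([MnO₄⁻]^2·[H⁺]^16); log Q = 32.163.
E = E° − (0.0592/n) log Q = +1.16 − (0.0592/10)(32.163) = +0.970 V.

+0.970 V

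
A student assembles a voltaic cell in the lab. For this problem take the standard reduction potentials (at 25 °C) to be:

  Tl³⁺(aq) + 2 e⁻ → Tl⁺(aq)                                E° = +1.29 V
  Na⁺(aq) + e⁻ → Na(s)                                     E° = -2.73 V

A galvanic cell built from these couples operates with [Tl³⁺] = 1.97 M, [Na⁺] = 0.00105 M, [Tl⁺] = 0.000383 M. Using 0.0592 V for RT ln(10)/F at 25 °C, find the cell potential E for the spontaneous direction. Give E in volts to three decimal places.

Tl³⁺/Tl⁺ is the cathode (higher E°), Na⁺/Na the anode: E°cell = +1.29 − (-2.73) = +4.02 V, n = 2.
Overall: Tl³⁺(aq) + 2 Na(s) → Tl⁺(aq) + 2 Na⁺(aq)
Q = [Tl⁺]·[Na⁺]^2 / ([Tl³⁺]); log Q = -9.669.
E = E° − (0.0592/n) log Q = +4.02 − (0.0592/2)(-9.669) = +4.306 V.

+4.306 V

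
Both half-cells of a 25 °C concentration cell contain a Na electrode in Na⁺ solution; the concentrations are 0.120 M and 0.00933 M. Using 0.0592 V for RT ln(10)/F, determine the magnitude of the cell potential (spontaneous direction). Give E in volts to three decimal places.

+0.066 V

For a concentration cell E°cell = 0. The 0.120 M side is the cathode (reduction is favoured where [Na⁺] is higher).
With n = 1, E = −(0.0592/1) log([Na⁺]ₐₙ/[Na⁺]꜀ₐₜ) = −(0.0592/1) log(0.00933/0.12) = −(0.0592/1)(-1.109) = +0.066 V.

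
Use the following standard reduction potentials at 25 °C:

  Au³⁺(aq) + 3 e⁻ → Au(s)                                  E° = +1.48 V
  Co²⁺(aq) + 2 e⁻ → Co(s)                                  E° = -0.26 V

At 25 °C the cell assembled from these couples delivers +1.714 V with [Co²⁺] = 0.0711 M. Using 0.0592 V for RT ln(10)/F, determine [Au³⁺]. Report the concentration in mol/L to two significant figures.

Au³⁺/Au is the cathode, Co²⁺/Co the anode: E°cell = +1.74 V, n = 6.
Overall reaction: 2 Au³⁺(aq) + 3 Co(s) → 2 Au(s) + 3 Co²⁺(aq); Q = [Co²⁺]^3/[Au³⁺]^2.
From E = E° − (0.0592/n) log Q: log Q = (E° − E)·n/0.0592 = (+1.74 − (+1.714))·6/0.0592 = 2.6351.
So 2·log[Au³⁺] = 3·log(0.0711) − log Q = -3.4444 − (2.6351) = -6.0795; log[Au³⁺] = -6.0795 / 2 = -3.0398; [Au³⁺] = 10^(-3.0398) ≈ 0.00091 M.

0.00091 M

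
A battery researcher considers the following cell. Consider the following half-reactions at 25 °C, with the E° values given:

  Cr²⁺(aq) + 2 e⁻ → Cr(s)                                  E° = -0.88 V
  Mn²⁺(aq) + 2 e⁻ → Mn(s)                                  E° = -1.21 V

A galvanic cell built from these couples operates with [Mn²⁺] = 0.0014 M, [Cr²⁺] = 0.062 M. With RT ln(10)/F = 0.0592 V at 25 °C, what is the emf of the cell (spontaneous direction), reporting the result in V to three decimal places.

+0.379 V

Cr²⁺/Cr is the cathode (higher E°), Mn²⁺/Mn the anode: E°cell = -0.88 − (-1.21) = +0.33 V, n = 2.
Overall: Cr²⁺(aq) + Mn(s) → Cr(s) + Mn²⁺(aq)
Q = [Mn²⁺] / ([Cr²⁺]); log Q = -1.646.
E = E° − (0.0592/n) log Q = +0.33 − (0.0592/2)(-1.646) = +0.379 V.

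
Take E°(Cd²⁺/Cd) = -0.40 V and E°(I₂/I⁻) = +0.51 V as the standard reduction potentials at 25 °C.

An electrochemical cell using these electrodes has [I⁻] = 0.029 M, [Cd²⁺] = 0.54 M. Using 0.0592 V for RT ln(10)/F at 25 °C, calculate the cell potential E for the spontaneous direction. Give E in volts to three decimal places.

I₂/I⁻ is the cathode (higher E°), Cd²⁺/Cd the anode: E°cell = +0.51 − (-0.40) = +0.91 V, n = 2.
Overall: I₂(s) + Cd(s) → 2 I⁻(aq) + Cd²⁺(aq)
Q = [I⁻]^2·[Cd²⁺]; log Q = -3.343.
E = E° − (0.0592/n) log Q = +0.91 − (0.0592/2)(-3.343) = +1.009 V.

+1.009 V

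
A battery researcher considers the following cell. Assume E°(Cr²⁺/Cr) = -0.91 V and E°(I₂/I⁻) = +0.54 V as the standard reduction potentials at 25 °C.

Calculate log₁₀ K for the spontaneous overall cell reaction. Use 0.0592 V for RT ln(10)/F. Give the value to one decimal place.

Cathode: I₂/I⁻; anode: Cr²⁺/Cr. E°cell = +1.45 V, n = 2.
log K = nE°cell / 0.0592 = (2)(+1.45) / 0.0592 = 49.0.

49.0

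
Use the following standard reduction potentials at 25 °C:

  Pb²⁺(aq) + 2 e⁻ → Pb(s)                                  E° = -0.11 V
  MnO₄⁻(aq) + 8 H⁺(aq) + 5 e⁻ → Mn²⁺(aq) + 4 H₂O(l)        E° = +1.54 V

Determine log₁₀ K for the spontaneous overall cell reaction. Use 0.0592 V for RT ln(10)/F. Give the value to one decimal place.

Cathode: MnO₄⁻/Mn²⁺; anode: Pb²⁺/Pb. E°cell = +1.65 V, n = 10.
log K = nE°cell / 0.0592 = (10)(+1.65) / 0.0592 = 278.7.

278.7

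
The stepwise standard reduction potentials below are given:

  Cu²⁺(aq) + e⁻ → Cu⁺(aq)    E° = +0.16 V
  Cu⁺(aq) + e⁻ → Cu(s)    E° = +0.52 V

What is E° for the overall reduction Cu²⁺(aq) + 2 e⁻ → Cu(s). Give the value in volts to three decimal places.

Standard free energies of sequential steps add: ΔG°₃ = ΔG°₁ + ΔG°₂, so n₃E°₃ = n₁E°₁ + n₂E°₂.
E°₃ = (1×+0.16 + 1×+0.52) / 2 = (+0.680) / 2 = +0.340 V.

+0.340 V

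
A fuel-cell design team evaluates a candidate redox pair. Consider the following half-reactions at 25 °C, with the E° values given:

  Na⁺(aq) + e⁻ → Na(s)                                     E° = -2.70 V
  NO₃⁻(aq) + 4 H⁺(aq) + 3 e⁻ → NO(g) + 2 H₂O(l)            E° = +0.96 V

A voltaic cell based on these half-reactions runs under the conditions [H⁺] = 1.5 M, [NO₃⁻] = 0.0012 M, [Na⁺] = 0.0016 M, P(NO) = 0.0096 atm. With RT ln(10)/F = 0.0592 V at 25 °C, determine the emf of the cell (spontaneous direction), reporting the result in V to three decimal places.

+3.822 V

NO₃⁻/NO is the cathode (higher E°), Na⁺/Na the anode: E°cell = +0.96 − (-2.70) = +3.66 V, n = 3.
Overall: NO₃⁻(aq) + 4 H⁺(aq) + 3 Na(s) → NO(g) + 2 H₂O(l) + 3 Na⁺(aq)
Q = P(NO)·[Na⁺]^3 / ([NO₃⁻]·[H⁺]^4); log Q = -8.189.
E = E° − (0.0592/n) log Q = +3.66 − (0.0592/3)(-8.189) = +3.822 V.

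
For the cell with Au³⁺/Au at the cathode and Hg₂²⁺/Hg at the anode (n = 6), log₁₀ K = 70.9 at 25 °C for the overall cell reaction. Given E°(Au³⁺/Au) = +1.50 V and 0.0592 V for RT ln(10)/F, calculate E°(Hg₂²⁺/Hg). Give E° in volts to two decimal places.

+0.80 V

E°cell = (0.0592/n)·log K = (0.0592/6)(70.9) = +0.700 V.
Since Au³⁺/Au is the cathode and Hg₂²⁺/Hg the anode, E°cell = E°(Au³⁺/Au) − E°(Hg₂²⁺/Hg).
So E°(Hg₂²⁺/Hg) = E°(Au³⁺/Au) − E°cell = (+1.50) − (+0.700) = +0.80 V.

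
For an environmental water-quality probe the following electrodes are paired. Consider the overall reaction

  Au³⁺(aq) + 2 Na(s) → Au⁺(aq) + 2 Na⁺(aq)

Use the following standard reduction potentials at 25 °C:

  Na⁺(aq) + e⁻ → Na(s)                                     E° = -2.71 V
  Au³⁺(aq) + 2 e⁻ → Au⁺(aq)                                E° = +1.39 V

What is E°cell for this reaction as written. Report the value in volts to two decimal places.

+4.10 V

The Au³⁺/Au⁺ couple has the higher reduction potential, so it is the cathode; Na⁺/Na is oxidised at the anode.
E°cell = E°(cathode) − E°(anode) = (+1.39) − (-2.71) = +4.10 V.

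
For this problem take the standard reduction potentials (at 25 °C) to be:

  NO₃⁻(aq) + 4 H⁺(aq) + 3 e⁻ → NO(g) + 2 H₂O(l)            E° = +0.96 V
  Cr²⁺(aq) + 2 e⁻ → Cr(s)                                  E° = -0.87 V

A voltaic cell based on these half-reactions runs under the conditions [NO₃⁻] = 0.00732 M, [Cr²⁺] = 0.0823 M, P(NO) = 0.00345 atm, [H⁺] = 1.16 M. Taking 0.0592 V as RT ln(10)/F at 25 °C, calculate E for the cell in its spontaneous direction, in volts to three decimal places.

+1.874 V

NO₃⁻/NO is the cathode (higher E°), Cr²⁺/Cr the anode: E°cell = +0.96 − (-0.87) = +1.83 V, n = 6.
Overall: 2 NO₃⁻(aq) + 8 H⁺(aq) + 3 Cr(s) → 2 NO(g) + 4 H₂O(l) + 3 Cr²⁺(aq)
Q = P(NO)^2·[Cr²⁺]^3 / ([NO₃⁻]^2·[H⁺]^8); log Q = -4.423.
E = E° − (0.0592/n) log Q = +1.83 − (0.0592/6)(-4.423) = +1.874 V.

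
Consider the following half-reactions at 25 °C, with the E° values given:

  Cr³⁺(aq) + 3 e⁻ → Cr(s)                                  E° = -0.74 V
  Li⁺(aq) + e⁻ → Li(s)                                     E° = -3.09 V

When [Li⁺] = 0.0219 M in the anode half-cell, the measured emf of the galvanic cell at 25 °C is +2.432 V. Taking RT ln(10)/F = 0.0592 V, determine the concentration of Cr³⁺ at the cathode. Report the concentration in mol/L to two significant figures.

Cr³⁺/Cr is the cathode, Li⁺/Li the anode: E°cell = +2.35 V, n = 3.
Overall reaction: Cr³⁺(aq) + 3 Li(s) → Cr(s) + 3 Li⁺(aq); Q = [Li⁺]^3/[Cr³⁺]^1.
From E = E° − (0.0592/n) log Q: log Q = (E° − E)·n/0.0592 = (+2.35 − (+2.432))·3/0.0592 = -4.1554.
So 1·log[Cr³⁺] = 3·log(0.0219) − log Q = -4.9787 − (-4.1554) = -0.8233; [Cr³⁺] = 10^(-0.8233) ≈ 0.15 M.

0.15 M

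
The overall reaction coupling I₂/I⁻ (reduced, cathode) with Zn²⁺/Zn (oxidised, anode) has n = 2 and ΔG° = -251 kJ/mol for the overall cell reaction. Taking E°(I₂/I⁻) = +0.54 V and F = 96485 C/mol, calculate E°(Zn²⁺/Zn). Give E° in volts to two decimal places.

E°cell = −ΔG°/(nF) = −(-251×10³)/((2)(96485)) = +1.301 V.
Since I₂/I⁻ is the cathode and Zn²⁺/Zn the anode, E°cell = E°(I₂/I⁻) − E°(Zn²⁺/Zn).
So E°(Zn²⁺/Zn) = E°(I₂/I⁻) − E°cell = (+0.54) − (+1.301) = -0.76 V.

-0.76 V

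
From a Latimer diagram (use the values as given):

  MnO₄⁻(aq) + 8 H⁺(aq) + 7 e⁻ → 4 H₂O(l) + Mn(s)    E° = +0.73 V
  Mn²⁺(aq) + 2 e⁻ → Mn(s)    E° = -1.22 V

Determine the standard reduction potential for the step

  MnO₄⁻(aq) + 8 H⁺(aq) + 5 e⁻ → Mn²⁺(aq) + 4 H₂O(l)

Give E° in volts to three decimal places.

Sequential free energies add, so n₃E°₃ = n₁E°₁ + n₂E°₂.
With n₃ = 7, and the known step contributing 2×(-1.22) V, the unknown satisfies 5·E° = 7×(+0.73) − 2×(-1.22) = +7.550.
E° = +7.550 / 5 = +1.510 V.

+1.510 V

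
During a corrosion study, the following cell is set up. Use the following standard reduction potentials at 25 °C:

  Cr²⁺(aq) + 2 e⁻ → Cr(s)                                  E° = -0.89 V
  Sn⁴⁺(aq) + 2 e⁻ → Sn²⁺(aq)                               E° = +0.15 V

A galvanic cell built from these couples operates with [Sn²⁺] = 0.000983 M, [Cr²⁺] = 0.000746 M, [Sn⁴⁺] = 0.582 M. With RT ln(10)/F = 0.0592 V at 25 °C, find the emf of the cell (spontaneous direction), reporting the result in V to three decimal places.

Sn⁴⁺/Sn²⁺ is the cathode (higher E°), Cr²⁺/Cr the anode: E°cell = +0.15 − (-0.89) = +1.04 V, n = 2.
Overall: Sn⁴⁺(aq) + Cr(s) → Sn²⁺(aq) + Cr²⁺(aq)
Q = [Sn²⁺]·[Cr²⁺] / ([Sn⁴⁺]); log Q = -5.900.
E = E° − (0.0592/n) log Q = +1.04 − (0.0592/2)(-5.900) = +1.215 V.

+1.215 V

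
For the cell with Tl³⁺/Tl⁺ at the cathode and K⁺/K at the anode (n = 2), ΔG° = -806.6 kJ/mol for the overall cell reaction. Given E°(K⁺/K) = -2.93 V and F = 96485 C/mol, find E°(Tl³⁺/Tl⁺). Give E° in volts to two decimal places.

E°cell = −ΔG°/(nF) = −(-806.6×10³)/((2)(96485)) = +4.180 V.
Since Tl³⁺/Tl⁺ is the cathode and K⁺/K the anode, E°cell = E°(Tl³⁺/Tl⁺) − E°(K⁺/K).
So E°(Tl³⁺/Tl⁺) = E°cell + E°(K⁺/K) = +4.180 + (-2.93) = +1.25 V.

+1.25 V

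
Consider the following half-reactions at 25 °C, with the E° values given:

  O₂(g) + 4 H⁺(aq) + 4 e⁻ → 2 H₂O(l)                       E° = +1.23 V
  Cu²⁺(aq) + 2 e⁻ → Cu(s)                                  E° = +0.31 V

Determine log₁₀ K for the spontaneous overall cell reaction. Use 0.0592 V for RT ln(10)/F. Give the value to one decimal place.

62.2

Cathode: O₂/H₂O; anode: Cu²⁺/Cu. E°cell = +0.92 V, n = 4.
log K = nE°cell / 0.0592 = (4)(+0.92) / 0.0592 = 62.2.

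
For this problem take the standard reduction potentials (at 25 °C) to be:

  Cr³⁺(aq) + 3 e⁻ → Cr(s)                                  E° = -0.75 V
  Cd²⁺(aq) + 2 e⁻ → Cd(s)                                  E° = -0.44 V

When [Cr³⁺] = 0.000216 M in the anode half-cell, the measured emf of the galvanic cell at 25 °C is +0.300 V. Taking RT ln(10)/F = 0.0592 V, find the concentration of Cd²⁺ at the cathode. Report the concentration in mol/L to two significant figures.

Cd²⁺/Cd is the cathode, Cr³⁺/Cr the anode: E°cell = +0.31 V, n = 6.
Overall reaction: 3 Cd²⁺(aq) + 2 Cr(s) → 3 Cd(s) + 2 Cr³⁺(aq); Q = [Cr³⁺]^2/[Cd²⁺]^3.
From E = E° − (0.0592/n) log Q: log Q = (E° − E)·n/0.0592 = (+0.31 − (+0.300))·6/0.0592 = 1.0135.
So 3·log[Cd²⁺] = 2·log(0.000216) − log Q = -7.3311 − (1.0135) = -8.3446; log[Cd²⁺] = -8.3446 / 3 = -2.7815; [Cd²⁺] = 10^(-2.7815) ≈ 0.0017 M.

0.0017 M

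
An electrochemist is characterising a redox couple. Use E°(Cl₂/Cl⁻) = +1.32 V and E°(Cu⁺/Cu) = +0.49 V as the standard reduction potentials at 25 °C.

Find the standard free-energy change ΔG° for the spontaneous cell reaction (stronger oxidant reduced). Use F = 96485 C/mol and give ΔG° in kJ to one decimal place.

-160.2 kJ

Cl₂/Cl⁻ (E° = +1.32 V) is the cathode; Cu⁺/Cu (E° = +0.49 V) is the anode, so E°cell = +0.83 V.
Balancing electrons gives n = 2 (lcm of 2 and 1).
ΔG° = −nFE° = −(2)(96485)(+0.83) = -160,165 J = -160.2 kJ.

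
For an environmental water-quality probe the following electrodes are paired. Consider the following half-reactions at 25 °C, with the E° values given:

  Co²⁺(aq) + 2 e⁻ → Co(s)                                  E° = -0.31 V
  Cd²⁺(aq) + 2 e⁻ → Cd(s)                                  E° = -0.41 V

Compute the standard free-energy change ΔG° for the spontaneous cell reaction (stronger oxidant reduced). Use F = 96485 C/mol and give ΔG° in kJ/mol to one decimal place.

Co²⁺/Co (E° = -0.31 V) is the cathode; Cd²⁺/Cd (E° = -0.41 V) is the anode, so E°cell = +0.10 V.
Balancing electrons gives n = 2 (lcm of 2 and 2).
ΔG° = −nFE° = −(2)(96485)(+0.10) = -19,297 J = -19.3 kJ/mol.

-19.3 kJ/mol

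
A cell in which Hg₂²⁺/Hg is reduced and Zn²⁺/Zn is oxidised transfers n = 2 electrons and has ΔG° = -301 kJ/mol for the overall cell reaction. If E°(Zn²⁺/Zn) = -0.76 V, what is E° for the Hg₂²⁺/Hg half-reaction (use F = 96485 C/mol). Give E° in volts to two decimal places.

+0.80 V

E°cell = −ΔG°/(nF) = −(-301×10³)/((2)(96485)) = +1.560 V.
Since Hg₂²⁺/Hg is the cathode and Zn²⁺/Zn the anode, E°cell = E°(Hg₂²⁺/Hg) − E°(Zn²⁺/Zn).
So E°(Hg₂²⁺/Hg) = E°cell + E°(Zn²⁺/Zn) = +1.560 + (-0.76) = +0.80 V.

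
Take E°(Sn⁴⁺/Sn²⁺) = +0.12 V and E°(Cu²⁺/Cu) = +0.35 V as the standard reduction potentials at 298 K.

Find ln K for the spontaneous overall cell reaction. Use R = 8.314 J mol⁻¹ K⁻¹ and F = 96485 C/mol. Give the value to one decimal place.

Cathode: Cu²⁺/Cu; anode: Sn⁴⁺/Sn²⁺. E°cell = (+0.35) − (+0.12) = +0.23 V, with n = 2.
ΔG° = −nFE° = −RT ln K, so ln K = nFE°/(RT) = (2)(96485)(+0.23) / ((8.314)(298)) = 17.914.

17.9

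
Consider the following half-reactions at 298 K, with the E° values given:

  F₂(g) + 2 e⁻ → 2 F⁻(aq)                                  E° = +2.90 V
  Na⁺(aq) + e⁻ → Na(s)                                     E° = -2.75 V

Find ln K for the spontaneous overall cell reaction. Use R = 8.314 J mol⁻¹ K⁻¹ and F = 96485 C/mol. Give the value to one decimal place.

440.1

Cathode: F₂/F⁻; anode: Na⁺/Na. E°cell = (+2.90) − (-2.75) = +5.65 V, with n = 2.
ΔG° = −nFE° = −RT ln K, so ln K = nFE°/(RT) = (2)(96485)(+5.65) / ((8.314)(298)) = 440.060.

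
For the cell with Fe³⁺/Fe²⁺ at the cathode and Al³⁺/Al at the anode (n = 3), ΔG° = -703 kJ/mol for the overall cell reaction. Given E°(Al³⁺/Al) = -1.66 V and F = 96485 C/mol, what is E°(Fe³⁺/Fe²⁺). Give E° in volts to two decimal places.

E°cell = −ΔG°/(nF) = −(-703×10³)/((3)(96485)) = +2.429 V.
Since Fe³⁺/Fe²⁺ is the cathode and Al³⁺/Al the anode, E°cell = E°(Fe³⁺/Fe²⁺) − E°(Al³⁺/Al).
So E°(Fe³⁺/Fe²⁺) = E°cell + E°(Al³⁺/Al) = +2.429 + (-1.66) = +0.77 V.

+0.77 V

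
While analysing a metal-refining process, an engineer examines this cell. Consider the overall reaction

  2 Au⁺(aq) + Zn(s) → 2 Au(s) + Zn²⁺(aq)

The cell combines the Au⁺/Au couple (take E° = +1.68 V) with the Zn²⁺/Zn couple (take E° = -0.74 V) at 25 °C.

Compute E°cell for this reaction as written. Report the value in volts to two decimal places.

The Au⁺/Au couple has the higher reduction potential, so it is the cathode; Zn²⁺/Zn is oxidised at the anode.
E°cell = E°(cathode) − E°(anode) = (+1.68) − (-0.74) = +2.42 V.

+2.42 V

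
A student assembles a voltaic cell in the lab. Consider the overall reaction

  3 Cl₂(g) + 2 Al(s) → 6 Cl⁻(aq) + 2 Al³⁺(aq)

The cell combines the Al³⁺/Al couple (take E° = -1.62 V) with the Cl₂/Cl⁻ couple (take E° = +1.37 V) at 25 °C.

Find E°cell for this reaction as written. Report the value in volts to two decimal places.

+2.99 V

The Cl₂/Cl⁻ couple has the higher reduction potential, so it is the cathode; Al³⁺/Al is oxidised at the anode.
E°cell = E°(cathode) − E°(anode) = (+1.37) − (-1.62) = +2.99 V.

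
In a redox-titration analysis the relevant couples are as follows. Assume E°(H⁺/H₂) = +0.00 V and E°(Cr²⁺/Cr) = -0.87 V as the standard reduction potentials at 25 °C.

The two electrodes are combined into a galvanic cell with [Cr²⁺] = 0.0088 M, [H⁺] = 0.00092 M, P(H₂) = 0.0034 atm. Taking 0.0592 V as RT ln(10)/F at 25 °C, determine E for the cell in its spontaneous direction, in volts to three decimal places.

H⁺/H₂ is the cathode (higher E°), Cr²⁺/Cr the anode: E°cell = +0.00 − (-0.87) = +0.87 V, n = 2.
Overall: 2 H⁺(aq) + Cr(s) → H₂(g) + Cr²⁺(aq)
Q = P(H₂)·[Cr²⁺] / ([H⁺]^2); log Q = 1.548.
E = E° − (0.0592/n) log Q = +0.87 − (0.0592/2)(1.548) = +0.824 V.

+0.824 V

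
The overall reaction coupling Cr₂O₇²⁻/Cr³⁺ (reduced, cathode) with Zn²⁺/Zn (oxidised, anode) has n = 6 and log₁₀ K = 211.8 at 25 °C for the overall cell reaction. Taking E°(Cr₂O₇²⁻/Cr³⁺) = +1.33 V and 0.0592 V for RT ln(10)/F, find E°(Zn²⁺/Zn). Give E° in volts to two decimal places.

E°cell = (0.0592/n)·log K = (0.0592/6)(211.8) = +2.090 V.
Since Cr₂O₇²⁻/Cr³⁺ is the cathode and Zn²⁺/Zn the anode, E°cell = E°(Cr₂O₇²⁻/Cr³⁺) − E°(Zn²⁺/Zn).
So E°(Zn²⁺/Zn) = E°(Cr₂O₇²⁻/Cr³⁺) − E°cell = (+1.33) − (+2.090) = -0.76 V.

-0.76 V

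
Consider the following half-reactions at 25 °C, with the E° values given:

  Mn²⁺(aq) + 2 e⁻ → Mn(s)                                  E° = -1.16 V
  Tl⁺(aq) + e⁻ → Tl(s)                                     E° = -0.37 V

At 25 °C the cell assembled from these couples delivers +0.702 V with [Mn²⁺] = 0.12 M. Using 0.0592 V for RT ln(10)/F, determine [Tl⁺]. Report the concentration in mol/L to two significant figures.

0.011 M

Tl⁺/Tl is the cathode, Mn²⁺/Mn the anode: E°cell = +0.79 V, n = 2.
Overall reaction: 2 Tl⁺(aq) + Mn(s) → 2 Tl(s) + Mn²⁺(aq); Q = [Mn²⁺]^1/[Tl⁺]^2.
From E = E° − (0.0592/n) log Q: log Q = (E° − E)·n/0.0592 = (+0.79 − (+0.702))·2/0.0592 = 2.9730.
So 2·log[Tl⁺] = 1·log(0.12) − log Q = -0.9208 − (2.9730) = -3.8938; log[Tl⁺] = -3.8938 / 2 = -1.9469; [Tl⁺] = 10^(-1.9469) ≈ 0.011 M.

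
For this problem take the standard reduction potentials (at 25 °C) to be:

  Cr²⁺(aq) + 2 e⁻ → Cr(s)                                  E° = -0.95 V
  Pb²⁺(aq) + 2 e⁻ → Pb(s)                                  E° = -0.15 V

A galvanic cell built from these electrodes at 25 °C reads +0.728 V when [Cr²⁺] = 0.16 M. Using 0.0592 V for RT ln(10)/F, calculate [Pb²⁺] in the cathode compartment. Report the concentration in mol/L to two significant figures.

Pb²⁺/Pb is the cathode, Cr²⁺/Cr the anode: E°cell = +0.80 V, n = 2.
Overall reaction: Pb²⁺(aq) + Cr(s) → Pb(s) + Cr²⁺(aq); Q = [Cr²⁺]^1/[Pb²⁺]^1.
From E = E° − (0.0592/n) log Q: log Q = (E° − E)·n/0.0592 = (+0.80 − (+0.728))·2/0.0592 = 2.4324.
So 1·log[Pb²⁺] = 1·log(0.16) − log Q = -0.7959 − (2.4324) = -3.2283; [Pb²⁺] = 10^(-3.2283) ≈ 0.00059 M.

0.00059 M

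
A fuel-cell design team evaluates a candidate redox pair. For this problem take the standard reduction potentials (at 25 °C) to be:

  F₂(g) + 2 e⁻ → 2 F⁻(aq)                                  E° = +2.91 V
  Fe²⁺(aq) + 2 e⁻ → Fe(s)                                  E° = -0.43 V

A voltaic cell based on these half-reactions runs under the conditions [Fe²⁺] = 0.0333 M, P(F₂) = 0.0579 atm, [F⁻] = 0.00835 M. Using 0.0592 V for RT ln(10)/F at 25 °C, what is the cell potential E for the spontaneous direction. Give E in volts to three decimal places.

+3.470 V

F₂/F⁻ is the cathode (higher E°), Fe²⁺/Fe the anode: E°cell = +2.91 − (-0.43) = +3.34 V, n = 2.
Overall: F₂(g) + Fe(s) → 2 F⁻(aq) + Fe²⁺(aq)
Q = [F⁻]^2·[Fe²⁺] / (P(F₂)); log Q = -4.397.
E = E° − (0.0592/n) log Q = +3.34 − (0.0592/2)(-4.397) = +3.470 V.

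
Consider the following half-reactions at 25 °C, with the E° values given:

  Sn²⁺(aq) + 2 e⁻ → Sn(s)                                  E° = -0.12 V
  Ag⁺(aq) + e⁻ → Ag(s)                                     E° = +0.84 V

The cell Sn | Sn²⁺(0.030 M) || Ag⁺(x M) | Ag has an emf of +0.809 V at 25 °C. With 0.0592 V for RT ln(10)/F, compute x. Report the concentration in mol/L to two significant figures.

Ag⁺/Ag is the cathode, Sn²⁺/Sn the anode: E°cell = +0.96 V, n = 2.
Overall reaction: 2 Ag⁺(aq) + Sn(s) → 2 Ag(s) + Sn²⁺(aq); Q = [Sn²⁺]^1/[Ag⁺]^2.
From E = E° − (0.0592/n) log Q: log Q = (E° − E)·n/0.0592 = (+0.96 − (+0.809))·2/0.0592 = 5.1014.
So 2·log[Ag⁺] = 1·log(0.03) − log Q = -1.5229 − (5.1014) = -6.6243; log[Ag⁺] = -6.6243 / 2 = -3.3121; [Ag⁺] = 10^(-3.3121) ≈ 0.00049 M.

0.00049 M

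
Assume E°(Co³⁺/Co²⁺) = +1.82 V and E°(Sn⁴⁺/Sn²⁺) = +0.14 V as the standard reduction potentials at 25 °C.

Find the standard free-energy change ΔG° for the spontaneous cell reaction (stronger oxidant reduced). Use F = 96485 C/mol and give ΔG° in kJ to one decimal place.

Co³⁺/Co²⁺ (E° = +1.82 V) is the cathode; Sn⁴⁺/Sn²⁺ (E° = +0.14 V) is the anode, so E°cell = +1.68 V.
Balancing electrons gives n = 2 (lcm of 1 and 2).
ΔG° = −nFE° = −(2)(96485)(+1.68) = -324,190 J = -324.2 kJ.

-324.2 kJ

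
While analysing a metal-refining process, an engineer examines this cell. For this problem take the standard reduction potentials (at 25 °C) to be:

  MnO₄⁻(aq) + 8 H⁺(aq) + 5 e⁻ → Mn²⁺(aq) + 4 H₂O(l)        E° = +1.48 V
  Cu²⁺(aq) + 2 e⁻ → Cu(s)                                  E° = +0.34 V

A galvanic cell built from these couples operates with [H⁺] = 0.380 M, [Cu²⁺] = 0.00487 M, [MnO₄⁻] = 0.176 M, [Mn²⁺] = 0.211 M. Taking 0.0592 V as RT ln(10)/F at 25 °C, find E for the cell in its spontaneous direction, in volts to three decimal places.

MnO₄⁻/Mn²⁺ is the cathode (higher E°), Cu²⁺/Cu the anode: E°cell = +1.48 − (+0.34) = +1.14 V, n = 10.
Overall: 2 MnO₄⁻(aq) + 16 H⁺(aq) + 5 Cu(s) → 2 Mn²⁺(aq) + 8 H₂O(l) + 5 Cu²⁺(aq)
Q = [Mn²⁺]^2·[Cu²⁺]^5 / ([MnO₄⁻]^2·[H⁺]^16); log Q = -4.681.
E = E° − (0.0592/n) log Q = +1.14 − (0.0592/10)(-4.681) = +1.168 V.

+1.168 V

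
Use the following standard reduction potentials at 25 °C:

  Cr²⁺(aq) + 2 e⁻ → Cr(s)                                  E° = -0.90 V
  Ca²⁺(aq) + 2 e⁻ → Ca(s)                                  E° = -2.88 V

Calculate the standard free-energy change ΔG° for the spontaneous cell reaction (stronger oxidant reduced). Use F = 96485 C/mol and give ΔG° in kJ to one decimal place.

-382.1 kJ

Cr²⁺/Cr (E° = -0.90 V) is the cathode; Ca²⁺/Ca (E° = -2.88 V) is the anode, so E°cell = +1.98 V.
Balancing electrons gives n = 2 (lcm of 2 and 2).
ΔG° = −nFE° = −(2)(96485)(+1.98) = -382,081 J = -382.1 kJ.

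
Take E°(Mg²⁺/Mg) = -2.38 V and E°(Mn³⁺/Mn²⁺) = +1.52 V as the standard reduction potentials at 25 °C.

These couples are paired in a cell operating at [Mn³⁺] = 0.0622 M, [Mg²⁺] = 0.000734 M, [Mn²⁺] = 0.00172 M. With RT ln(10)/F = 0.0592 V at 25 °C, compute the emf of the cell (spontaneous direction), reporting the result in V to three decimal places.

+4.085 V

Mn³⁺/Mn²⁺ is the cathode (higher E°), Mg²⁺/Mg the anode: E°cell = +1.52 − (-2.38) = +3.90 V, n = 2.
Overall: 2 Mn³⁺(aq) + Mg(s) → 2 Mn²⁺(aq) + Mg²⁺(aq)
Q = [Mn²⁺]^2·[Mg²⁺] / ([Mn³⁺]^2); log Q = -6.251.
E = E° − (0.0592/n) log Q = +3.90 − (0.0592/2)(-6.251) = +4.085 V.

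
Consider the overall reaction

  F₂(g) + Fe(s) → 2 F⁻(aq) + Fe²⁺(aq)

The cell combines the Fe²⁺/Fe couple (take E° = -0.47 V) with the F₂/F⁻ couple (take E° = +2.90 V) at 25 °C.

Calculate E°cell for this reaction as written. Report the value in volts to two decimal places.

The F₂/F⁻ couple has the higher reduction potential, so it is the cathode; Fe²⁺/Fe is oxidised at the anode.
E°cell = E°(cathode) − E°(anode) = (+2.90) − (-0.47) = +3.37 V.
Since E°cell > 0, the reaction is spontaneous under standard conditions.

+3.37 V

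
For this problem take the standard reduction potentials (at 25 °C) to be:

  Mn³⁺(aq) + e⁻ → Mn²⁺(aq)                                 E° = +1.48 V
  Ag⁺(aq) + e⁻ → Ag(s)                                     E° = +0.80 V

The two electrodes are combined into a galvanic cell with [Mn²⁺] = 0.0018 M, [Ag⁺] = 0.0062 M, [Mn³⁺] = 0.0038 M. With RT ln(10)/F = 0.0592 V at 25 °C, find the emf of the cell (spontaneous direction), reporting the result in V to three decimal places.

Mn³⁺/Mn²⁺ is the cathode (higher E°), Ag⁺/Ag the anode: E°cell = +1.48 − (+0.80) = +0.68 V, n = 1.
Overall: Mn³⁺(aq) + Ag(s) → Mn²⁺(aq) + Ag⁺(aq)
Q = [Mn²⁺]·[Ag⁺] / ([Mn³⁺]); log Q = -2.532.
E = E° − (0.0592/n) log Q = +0.68 − (0.0592/1)(-2.532) = +0.830 V.

+0.830 V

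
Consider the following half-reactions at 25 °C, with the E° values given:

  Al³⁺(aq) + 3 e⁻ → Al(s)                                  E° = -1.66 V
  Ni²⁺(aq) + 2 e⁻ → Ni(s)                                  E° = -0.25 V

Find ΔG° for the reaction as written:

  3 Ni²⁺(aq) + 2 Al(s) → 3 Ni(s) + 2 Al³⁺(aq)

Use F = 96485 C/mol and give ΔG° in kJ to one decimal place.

As written, Ni²⁺/Ni is reduced (cathode) and Al³⁺/Al is oxidised (anode), so E°cell = (-0.25) − (-1.66) = +1.41 V.
Balancing electrons gives n = 6.
ΔG° = −nFE° = −(6)(96485)(+1.41) = -816,263 J = -816.3 kJ.

-816.3 kJ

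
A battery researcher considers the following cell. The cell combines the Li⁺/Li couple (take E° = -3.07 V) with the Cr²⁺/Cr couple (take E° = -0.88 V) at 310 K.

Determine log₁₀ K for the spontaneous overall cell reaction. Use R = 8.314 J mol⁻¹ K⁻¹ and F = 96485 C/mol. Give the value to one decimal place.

Cathode: Cr²⁺/Cr; anode: Li⁺/Li. E°cell = (-0.88) − (-3.07) = +2.19 V, with n = 2.
ΔG° = −nFE° = −RT ln K, so ln K = nFE°/(RT) = (2)(96485)(+2.19) / ((8.314)(310)) = 163.969.
log₁₀ K = 163.969 / ln 10 = 71.2.

71.2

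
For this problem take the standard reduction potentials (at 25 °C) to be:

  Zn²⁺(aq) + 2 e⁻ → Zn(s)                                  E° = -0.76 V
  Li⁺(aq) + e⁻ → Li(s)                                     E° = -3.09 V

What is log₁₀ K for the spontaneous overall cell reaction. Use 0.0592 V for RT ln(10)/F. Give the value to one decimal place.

Cathode: Zn²⁺/Zn; anode: Li⁺/Li. E°cell = +2.33 V, n = 2.
log K = nE°cell / 0.0592 = (2)(+2.33) / 0.0592 = 78.7.

78.7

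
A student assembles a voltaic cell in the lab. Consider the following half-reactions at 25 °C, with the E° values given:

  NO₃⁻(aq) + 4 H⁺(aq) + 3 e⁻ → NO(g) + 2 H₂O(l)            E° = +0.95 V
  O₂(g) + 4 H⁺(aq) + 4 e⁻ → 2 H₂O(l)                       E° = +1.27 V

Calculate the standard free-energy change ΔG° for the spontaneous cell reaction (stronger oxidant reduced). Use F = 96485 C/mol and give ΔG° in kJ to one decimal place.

-370.5 kJ

O₂/H₂O (E° = +1.27 V) is the cathode; NO₃⁻/NO (E° = +0.95 V) is the anode, so E°cell = +0.32 V.
Balancing electrons gives n = 12 (lcm of 4 and 3).
ΔG° = −nFE° = −(12)(96485)(+0.32) = -370,502 J = -370.5 kJ.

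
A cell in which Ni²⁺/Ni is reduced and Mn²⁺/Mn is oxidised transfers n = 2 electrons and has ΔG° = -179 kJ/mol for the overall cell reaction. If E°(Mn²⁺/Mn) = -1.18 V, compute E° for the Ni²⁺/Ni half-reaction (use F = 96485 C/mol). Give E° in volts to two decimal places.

E°cell = −ΔG°/(nF) = −(-179×10³)/((2)(96485)) = +0.928 V.
Since Ni²⁺/Ni is the cathode and Mn²⁺/Mn the anode, E°cell = E°(Ni²⁺/Ni) − E°(Mn²⁺/Mn).
So E°(Ni²⁺/Ni) = E°cell + E°(Mn²⁺/Mn) = +0.928 + (-1.18) = -0.25 V.

-0.25 V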